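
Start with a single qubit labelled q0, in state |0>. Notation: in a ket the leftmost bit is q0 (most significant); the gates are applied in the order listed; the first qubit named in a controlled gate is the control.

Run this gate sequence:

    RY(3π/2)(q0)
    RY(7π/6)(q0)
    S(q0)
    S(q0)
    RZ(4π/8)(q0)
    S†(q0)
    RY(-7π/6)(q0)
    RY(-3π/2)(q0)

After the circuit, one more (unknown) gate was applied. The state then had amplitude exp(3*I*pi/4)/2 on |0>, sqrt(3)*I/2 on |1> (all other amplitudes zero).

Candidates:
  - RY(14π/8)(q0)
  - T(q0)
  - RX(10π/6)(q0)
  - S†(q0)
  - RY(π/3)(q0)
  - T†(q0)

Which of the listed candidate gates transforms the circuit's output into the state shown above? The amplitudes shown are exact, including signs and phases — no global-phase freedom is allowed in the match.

It was T†(q0) that produced the state shown.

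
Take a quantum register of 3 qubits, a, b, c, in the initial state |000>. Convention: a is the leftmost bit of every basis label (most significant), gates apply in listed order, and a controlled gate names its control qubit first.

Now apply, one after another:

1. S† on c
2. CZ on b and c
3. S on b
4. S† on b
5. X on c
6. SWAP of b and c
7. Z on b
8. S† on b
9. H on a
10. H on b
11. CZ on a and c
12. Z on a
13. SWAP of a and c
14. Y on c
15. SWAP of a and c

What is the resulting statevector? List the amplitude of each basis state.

The final amplitudes are -1/2 on |000>, 0 on |001>, 1/2 on |010>, 0 on |011>, -1/2 on |100>, 0 on |101>, 1/2 on |110>, 0 on |111>.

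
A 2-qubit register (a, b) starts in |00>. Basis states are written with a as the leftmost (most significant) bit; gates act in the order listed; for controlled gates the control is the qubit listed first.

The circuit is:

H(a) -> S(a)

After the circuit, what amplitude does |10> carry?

|10> carries amplitude sqrt(2)*I/2 in the final state.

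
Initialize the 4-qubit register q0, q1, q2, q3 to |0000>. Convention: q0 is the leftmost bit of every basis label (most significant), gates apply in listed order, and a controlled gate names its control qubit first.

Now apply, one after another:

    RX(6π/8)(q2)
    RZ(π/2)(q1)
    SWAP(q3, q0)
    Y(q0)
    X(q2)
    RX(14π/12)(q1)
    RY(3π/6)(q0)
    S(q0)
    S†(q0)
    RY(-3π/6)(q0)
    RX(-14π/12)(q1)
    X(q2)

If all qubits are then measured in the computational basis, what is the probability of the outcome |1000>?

The probability of measuring |1000> is 1/2 - sqrt(2)/4.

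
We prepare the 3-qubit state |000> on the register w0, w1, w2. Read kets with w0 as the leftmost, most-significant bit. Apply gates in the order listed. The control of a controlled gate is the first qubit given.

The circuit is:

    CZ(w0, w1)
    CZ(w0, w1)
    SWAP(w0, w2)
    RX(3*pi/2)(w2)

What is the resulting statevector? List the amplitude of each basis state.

After the circuit, the state carries amplitude -sqrt(2)/2 on |000>, -sqrt(2)*I/2 on |001>, and 0 on every other basis state. Key observation: steps 1-2 multiply out to the identity, so the circuit reduces to the remaining gates.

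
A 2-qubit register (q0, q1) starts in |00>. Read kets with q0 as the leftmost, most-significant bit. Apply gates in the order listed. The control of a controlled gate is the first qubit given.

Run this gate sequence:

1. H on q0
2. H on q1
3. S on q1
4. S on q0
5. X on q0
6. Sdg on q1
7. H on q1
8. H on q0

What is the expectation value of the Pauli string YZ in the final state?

The observable YZ averages to 1.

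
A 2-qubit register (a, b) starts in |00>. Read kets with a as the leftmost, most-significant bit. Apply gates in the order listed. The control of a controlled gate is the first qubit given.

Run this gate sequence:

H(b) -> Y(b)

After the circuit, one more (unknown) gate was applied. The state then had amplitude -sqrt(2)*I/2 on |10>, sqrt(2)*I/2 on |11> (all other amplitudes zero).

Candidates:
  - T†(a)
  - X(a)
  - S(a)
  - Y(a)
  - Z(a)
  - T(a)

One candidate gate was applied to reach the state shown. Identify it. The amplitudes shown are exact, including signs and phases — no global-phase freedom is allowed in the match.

The unique candidate consistent with the amplitudes is X(a).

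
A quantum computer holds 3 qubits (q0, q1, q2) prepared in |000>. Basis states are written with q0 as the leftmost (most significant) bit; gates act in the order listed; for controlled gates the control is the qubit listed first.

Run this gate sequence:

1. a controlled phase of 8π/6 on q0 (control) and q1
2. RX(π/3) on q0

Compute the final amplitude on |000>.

The amplitude on |000> is sqrt(3)/2.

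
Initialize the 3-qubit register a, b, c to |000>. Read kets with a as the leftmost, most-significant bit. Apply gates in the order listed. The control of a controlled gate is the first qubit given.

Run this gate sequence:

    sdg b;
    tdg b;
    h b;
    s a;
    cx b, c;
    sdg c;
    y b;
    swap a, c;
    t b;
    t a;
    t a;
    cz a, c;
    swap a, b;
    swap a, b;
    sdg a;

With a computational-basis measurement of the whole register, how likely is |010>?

The probability of measuring |010> is 1/2.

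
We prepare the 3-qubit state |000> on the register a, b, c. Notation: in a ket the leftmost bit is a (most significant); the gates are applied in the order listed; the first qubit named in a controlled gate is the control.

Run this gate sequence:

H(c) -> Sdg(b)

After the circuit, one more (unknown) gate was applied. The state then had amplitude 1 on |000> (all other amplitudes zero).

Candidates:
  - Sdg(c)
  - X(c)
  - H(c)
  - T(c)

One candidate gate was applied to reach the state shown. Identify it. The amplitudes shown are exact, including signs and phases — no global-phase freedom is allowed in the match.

It was H(c) that produced the state shown.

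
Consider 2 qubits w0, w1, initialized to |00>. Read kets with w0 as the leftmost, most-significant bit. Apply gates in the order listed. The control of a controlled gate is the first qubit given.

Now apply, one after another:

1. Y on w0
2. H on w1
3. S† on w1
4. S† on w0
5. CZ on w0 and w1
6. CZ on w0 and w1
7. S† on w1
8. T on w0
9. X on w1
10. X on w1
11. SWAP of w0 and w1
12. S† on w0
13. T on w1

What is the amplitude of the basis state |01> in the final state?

The final state's coefficient on |01> equals sqrt(2)*I/2.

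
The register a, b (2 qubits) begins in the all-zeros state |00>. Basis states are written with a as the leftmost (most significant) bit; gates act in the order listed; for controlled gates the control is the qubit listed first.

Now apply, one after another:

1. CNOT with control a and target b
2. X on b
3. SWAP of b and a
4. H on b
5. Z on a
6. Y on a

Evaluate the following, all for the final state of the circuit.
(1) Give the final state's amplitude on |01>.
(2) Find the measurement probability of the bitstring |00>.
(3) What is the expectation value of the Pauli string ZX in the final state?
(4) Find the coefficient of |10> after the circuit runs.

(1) The final state's coefficient on |01> equals sqrt(2)*I/2.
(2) A full measurement returns |00> with probability 1/2.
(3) In the final state, ZX has expectation 1.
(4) The amplitude on |10> is 0.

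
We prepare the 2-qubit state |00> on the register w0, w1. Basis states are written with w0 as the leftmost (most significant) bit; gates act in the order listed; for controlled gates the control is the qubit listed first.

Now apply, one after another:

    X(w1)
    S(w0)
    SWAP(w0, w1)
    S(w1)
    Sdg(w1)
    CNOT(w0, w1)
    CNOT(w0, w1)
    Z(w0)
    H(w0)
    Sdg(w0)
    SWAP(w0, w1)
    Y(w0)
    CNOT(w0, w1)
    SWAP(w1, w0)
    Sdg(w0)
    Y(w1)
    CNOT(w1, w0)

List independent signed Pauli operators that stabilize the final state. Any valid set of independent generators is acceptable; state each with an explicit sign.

One valid set of independent stabilizer generators is -XI, +IZ (any independent generating set of the same group is equally correct).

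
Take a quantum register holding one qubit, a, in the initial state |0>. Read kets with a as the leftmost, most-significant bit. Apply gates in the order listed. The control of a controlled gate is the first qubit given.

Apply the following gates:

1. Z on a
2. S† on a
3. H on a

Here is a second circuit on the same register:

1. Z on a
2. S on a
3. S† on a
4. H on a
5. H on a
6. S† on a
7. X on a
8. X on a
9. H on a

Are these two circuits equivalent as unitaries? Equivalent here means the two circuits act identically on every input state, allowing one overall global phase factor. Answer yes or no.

Yes — the two circuits implement the same unitary up to a global phase.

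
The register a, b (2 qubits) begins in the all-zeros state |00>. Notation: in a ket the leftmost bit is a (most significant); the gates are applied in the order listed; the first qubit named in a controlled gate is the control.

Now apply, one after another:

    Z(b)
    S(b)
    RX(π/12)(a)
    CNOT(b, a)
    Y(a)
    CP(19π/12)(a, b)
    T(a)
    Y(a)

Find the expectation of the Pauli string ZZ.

The expectation value of ZZ is sqrt(2)/4 + sqrt(6)/4.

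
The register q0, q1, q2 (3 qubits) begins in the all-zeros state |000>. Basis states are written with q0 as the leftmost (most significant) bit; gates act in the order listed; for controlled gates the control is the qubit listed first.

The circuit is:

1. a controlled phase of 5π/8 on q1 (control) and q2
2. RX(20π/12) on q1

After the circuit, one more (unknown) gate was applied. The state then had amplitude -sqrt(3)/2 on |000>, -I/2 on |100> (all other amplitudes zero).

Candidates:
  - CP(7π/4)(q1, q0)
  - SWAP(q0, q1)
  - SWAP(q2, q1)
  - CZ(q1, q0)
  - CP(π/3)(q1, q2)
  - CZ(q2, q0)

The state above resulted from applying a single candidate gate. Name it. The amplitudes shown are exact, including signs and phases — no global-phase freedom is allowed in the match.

It was SWAP(q0, q1) that produced the state shown.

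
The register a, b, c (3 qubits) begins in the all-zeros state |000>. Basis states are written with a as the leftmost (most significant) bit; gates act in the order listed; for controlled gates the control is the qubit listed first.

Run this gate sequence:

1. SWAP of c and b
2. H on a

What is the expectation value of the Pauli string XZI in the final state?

The expectation value of XZI is 1.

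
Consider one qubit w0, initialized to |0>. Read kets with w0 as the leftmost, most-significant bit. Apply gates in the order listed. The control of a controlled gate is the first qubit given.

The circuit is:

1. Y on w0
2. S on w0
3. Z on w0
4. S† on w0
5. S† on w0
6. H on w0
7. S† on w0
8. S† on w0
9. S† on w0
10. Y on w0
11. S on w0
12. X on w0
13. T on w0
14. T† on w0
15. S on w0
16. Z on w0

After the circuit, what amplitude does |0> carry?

The amplitude on |0> is sqrt(2)/2.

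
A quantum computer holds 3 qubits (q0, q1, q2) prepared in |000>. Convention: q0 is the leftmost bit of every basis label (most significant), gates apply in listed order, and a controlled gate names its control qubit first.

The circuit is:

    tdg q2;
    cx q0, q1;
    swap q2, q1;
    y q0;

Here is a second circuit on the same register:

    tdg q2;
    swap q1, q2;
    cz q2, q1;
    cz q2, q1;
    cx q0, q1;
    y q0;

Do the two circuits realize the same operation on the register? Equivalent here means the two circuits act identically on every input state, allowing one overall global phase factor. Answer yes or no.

No, they are not equivalent — no single phase factor reconciles the two unitaries.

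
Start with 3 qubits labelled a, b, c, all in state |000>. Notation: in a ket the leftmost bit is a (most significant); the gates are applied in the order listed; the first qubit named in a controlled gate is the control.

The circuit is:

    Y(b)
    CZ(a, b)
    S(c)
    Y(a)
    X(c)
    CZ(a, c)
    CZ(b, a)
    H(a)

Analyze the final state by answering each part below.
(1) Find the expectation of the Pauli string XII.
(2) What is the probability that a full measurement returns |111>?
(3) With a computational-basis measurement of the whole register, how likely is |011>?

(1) In the final state, XII has expectation -1.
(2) The probability of measuring |111> is 1/2.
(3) A full measurement returns |011> with probability 1/2.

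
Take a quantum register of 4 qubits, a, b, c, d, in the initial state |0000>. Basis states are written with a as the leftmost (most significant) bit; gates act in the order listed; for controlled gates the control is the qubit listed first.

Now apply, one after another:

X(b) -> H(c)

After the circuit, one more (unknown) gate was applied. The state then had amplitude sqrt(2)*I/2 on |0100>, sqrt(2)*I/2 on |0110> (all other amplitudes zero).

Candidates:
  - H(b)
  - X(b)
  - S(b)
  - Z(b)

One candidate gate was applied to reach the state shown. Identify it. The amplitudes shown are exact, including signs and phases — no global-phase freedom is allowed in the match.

The unique candidate consistent with the amplitudes is S(b).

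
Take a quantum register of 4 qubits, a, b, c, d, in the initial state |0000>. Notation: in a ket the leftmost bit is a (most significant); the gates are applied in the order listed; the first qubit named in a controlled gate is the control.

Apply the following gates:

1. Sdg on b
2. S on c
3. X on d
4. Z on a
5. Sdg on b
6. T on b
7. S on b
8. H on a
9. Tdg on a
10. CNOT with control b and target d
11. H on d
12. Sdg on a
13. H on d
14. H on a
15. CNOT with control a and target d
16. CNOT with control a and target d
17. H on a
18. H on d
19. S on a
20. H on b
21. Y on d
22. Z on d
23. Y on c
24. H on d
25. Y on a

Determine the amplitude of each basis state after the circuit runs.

After the circuit, the state carries amplitude exp(I*pi/4)/2 on |0011>, exp(I*pi/4)/2 on |0111>, -I/2 on |1011>, -I/2 on |1111>, and 0 on every other basis state. Key observation: steps 12-19 multiply out to the identity, so the circuit reduces to the remaining gates.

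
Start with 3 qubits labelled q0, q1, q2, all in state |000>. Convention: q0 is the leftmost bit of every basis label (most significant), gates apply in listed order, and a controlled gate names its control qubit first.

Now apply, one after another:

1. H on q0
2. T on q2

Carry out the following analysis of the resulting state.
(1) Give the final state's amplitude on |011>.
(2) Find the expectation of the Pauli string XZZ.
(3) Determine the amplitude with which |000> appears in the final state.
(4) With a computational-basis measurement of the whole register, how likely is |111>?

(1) |011> carries amplitude 0 in the final state.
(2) The expectation value of XZZ is 1.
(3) |000> carries amplitude sqrt(2)/2 in the final state.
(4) Outcome |111> occurs with probability 0.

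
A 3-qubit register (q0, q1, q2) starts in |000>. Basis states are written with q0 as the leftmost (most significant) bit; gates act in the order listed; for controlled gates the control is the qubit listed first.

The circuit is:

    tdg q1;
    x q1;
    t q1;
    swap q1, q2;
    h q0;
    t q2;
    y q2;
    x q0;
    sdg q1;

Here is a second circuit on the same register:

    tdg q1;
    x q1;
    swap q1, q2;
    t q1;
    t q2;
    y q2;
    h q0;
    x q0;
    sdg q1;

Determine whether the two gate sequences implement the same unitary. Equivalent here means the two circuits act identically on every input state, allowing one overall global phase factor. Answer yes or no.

No, they are not equivalent — no single phase factor reconciles the two unitaries.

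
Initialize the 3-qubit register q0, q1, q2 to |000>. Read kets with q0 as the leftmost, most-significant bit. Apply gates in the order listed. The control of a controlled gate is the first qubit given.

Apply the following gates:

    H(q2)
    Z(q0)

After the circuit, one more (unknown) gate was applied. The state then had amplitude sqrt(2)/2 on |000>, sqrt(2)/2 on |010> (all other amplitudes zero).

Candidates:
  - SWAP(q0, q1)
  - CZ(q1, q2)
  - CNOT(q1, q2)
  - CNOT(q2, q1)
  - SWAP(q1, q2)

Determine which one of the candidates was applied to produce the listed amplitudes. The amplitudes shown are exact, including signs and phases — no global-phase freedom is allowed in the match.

The applied gate was SWAP(q1, q2).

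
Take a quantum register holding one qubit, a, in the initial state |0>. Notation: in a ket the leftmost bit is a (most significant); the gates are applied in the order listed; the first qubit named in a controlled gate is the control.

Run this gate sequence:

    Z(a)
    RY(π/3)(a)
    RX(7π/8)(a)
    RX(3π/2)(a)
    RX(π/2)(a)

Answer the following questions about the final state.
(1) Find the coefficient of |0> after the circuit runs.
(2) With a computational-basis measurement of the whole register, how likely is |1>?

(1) The final state's coefficient on |0> equals -sqrt(3)*sin(pi/16)/2 + I*cos(pi/16)/2.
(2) The probability of measuring |1> is sqrt(sqrt(2) + 2)/8 + 1/2.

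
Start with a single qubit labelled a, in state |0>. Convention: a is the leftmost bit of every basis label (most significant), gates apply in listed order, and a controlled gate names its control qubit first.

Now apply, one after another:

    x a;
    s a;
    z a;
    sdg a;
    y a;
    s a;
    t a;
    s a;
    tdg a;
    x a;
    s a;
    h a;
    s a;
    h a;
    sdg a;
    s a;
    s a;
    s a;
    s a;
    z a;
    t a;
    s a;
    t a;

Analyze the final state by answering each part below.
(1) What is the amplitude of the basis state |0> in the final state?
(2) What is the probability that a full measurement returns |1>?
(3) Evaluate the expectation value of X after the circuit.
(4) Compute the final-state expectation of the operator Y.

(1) The final state's coefficient on |0> equals -1/2 + I/2. Key observation: steps 16-19 multiply out to the identity, so the circuit reduces to the remaining gates.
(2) A full measurement returns |1> with probability 1/2.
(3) The observable X averages to 1.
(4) The observable Y averages to 0.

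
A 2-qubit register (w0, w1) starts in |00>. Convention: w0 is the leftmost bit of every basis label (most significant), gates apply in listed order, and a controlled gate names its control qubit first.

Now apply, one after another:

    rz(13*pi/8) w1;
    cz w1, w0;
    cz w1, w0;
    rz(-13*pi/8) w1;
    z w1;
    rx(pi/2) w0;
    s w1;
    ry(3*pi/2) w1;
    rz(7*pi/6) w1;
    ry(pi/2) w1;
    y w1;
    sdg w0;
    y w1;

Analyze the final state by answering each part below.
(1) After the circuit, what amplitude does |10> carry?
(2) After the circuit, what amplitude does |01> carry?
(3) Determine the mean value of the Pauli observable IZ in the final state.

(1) The final state's coefficient on |10> equals 1/4 - sqrt(3)/4. Key observation: gates 1-4 undo each other exactly, leaving only the rest of the circuit to track.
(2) |01> carries amplitude sqrt(2)*(1 + exp(I*pi/6))*exp(5*I*pi/12)/4 in the final state.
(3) The expectation value of IZ is -sqrt(3)/2.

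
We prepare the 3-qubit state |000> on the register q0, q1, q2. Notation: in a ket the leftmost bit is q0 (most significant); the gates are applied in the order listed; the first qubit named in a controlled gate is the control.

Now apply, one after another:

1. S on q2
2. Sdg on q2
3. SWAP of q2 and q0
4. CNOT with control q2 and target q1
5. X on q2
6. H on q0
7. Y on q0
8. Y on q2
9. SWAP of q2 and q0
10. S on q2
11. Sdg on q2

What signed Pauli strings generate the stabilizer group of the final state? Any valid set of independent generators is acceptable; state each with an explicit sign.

The stabilizer group can be generated by -IIX, +ZII, +IZI, among other valid generating sets.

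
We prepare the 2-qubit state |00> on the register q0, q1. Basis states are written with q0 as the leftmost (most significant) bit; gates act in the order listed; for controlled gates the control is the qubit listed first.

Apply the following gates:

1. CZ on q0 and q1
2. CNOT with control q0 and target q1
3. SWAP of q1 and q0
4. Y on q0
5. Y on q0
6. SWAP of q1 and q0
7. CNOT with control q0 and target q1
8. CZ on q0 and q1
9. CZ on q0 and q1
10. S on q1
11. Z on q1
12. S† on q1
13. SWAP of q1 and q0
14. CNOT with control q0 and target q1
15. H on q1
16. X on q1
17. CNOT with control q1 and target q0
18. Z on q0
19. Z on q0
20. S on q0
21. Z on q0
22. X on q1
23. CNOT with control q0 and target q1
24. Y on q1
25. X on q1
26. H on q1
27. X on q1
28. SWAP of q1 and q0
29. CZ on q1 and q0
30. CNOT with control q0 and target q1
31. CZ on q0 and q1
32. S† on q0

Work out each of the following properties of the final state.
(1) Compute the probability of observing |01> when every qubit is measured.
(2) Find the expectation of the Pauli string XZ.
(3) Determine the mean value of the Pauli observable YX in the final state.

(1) A full measurement returns |01> with probability 1/4. Key observation: gates 1-8 undo each other exactly, leaving only the rest of the circuit to track.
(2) In the final state, XZ has expectation -1.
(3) In the final state, YX has expectation -1.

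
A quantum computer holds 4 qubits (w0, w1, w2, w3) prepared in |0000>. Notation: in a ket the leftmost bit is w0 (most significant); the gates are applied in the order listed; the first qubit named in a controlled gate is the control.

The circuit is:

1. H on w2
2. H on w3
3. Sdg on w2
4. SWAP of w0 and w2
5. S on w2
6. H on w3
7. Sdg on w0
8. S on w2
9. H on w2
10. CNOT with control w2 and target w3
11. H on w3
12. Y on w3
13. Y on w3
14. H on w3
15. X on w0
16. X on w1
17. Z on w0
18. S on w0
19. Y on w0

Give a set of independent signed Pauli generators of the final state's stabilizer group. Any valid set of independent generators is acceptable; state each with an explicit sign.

One valid set of independent stabilizer generators is +YIII, +IIXX, -IZII, +IIZZ (any independent generating set of the same group is equally correct). Key observation: gates 11-14 undo each other exactly, leaving only the rest of the circuit to track.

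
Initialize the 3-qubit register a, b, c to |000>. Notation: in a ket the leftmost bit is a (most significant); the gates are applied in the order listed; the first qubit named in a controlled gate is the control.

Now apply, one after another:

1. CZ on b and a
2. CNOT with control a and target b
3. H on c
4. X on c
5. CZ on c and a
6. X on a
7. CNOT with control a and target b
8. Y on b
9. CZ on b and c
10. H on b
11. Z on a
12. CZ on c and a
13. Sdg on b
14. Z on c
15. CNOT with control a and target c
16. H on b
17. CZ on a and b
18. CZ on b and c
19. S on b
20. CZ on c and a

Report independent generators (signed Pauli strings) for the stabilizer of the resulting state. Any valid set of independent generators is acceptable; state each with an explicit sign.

One valid set of independent stabilizer generators is +IXZ, -IZX, -ZII (any independent generating set of the same group is equally correct).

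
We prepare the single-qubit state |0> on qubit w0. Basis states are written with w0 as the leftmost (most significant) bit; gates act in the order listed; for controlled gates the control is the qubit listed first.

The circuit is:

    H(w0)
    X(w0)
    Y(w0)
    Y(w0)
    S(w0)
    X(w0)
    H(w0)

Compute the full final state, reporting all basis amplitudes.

The resulting statevector has amplitude 1/2 + I/2 on |0>, -1/2 + I/2 on |1>.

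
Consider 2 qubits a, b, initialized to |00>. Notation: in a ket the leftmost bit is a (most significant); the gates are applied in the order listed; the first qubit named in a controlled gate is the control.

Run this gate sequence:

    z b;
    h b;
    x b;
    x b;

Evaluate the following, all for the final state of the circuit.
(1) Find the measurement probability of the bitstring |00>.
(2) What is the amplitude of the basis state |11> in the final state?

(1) The probability of measuring |00> is 1/2. Key observation: steps 3-4 multiply out to the identity, so the circuit reduces to the remaining gates.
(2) The final state's coefficient on |11> equals 0.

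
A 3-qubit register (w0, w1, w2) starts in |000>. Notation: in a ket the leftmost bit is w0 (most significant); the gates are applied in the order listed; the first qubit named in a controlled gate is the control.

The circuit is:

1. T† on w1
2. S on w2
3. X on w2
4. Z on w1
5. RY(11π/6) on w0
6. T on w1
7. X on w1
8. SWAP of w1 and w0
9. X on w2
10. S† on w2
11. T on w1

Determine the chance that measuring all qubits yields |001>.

A full measurement returns |001> with probability 0.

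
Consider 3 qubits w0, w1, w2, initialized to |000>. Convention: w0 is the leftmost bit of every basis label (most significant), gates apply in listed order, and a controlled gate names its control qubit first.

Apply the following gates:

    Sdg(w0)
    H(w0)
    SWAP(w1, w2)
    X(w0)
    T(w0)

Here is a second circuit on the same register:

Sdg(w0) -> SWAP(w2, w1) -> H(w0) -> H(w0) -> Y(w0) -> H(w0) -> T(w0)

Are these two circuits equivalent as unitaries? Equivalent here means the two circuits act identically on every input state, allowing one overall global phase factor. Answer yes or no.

No: there is an input state on which the two circuits produce genuinely different outputs (not merely differing by a phase).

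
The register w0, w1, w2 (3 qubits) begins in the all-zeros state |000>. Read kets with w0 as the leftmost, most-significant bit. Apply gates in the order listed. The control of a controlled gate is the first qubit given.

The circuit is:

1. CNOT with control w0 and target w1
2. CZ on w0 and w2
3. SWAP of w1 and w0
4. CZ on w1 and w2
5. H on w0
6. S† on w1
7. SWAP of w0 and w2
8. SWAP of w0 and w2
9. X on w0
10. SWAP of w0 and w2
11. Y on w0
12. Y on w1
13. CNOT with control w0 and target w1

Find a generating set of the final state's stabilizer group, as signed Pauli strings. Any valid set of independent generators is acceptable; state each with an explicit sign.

The stabilizer group can be generated by +IIX, -ZII, +IZI, among other valid generating sets.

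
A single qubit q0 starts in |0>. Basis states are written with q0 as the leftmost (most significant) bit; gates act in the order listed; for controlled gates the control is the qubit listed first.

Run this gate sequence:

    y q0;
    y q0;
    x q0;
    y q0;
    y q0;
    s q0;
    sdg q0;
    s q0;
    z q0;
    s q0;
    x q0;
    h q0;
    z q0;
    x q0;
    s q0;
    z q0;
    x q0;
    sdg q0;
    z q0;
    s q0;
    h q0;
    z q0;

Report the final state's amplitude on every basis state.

After the circuit, the state carries amplitude 1/2 - I/2 on |0>, 1/2 + I/2 on |1>.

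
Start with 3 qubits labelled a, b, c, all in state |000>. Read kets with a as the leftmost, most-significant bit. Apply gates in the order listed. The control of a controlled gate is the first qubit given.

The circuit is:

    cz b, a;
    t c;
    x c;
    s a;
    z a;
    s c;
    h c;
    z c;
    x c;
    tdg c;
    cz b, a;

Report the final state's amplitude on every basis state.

After the circuit, the state carries amplitude sqrt(2)*I/2 on |000>, sqrt(2)*exp(I*pi/4)/2 on |001>, and 0 on every other basis state.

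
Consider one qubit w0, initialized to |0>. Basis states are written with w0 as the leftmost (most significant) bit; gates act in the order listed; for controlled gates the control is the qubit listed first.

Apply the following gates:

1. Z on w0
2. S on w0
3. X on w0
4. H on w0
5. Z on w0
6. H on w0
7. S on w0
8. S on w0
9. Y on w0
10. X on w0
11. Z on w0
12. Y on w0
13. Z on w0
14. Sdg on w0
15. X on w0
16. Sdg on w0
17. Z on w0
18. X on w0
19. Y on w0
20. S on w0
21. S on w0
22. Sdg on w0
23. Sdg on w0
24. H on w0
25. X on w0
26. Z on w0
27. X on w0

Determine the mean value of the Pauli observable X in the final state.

The observable X averages to -1. Key observation: gates 20-23 undo each other exactly, leaving only the rest of the circuit to track.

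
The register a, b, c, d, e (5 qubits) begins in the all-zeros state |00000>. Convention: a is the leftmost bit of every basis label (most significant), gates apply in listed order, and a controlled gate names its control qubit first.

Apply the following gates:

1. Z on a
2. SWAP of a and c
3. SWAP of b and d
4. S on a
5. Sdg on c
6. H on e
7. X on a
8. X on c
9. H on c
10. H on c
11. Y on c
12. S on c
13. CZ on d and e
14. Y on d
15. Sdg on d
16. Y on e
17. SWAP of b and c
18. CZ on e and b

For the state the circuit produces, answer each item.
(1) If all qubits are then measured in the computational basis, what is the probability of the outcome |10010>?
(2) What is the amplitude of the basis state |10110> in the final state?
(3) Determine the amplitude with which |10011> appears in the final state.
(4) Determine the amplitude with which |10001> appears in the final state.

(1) The probability of measuring |10010> is 1/2. Key observation: gates 9-10 undo each other exactly, leaving only the rest of the circuit to track.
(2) The amplitude on |10110> is 0.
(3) |10011> carries amplitude sqrt(2)/2 in the final state.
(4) The amplitude on |10001> is 0.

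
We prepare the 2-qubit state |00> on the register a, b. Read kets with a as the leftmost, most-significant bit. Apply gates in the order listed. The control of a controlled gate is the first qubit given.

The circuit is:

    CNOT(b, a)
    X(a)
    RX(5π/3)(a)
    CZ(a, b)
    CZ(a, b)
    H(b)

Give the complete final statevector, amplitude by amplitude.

After the circuit, the state carries amplitude -sqrt(2)*I/4 on |00>, -sqrt(2)*I/4 on |01>, -sqrt(6)/4 on |10>, -sqrt(6)/4 on |11>.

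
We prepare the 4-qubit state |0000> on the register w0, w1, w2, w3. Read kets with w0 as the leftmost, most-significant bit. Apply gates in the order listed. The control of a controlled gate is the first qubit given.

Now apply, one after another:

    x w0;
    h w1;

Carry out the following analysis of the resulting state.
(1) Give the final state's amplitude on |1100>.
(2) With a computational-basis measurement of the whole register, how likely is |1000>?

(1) |1100> carries amplitude sqrt(2)/2 in the final state.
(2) The probability of measuring |1000> is 1/2.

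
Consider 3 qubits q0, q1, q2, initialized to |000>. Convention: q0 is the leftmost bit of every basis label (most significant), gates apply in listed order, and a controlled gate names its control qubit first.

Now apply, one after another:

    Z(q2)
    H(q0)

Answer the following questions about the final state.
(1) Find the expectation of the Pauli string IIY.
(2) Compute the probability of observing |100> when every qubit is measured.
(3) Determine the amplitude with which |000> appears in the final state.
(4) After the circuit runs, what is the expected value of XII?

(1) In the final state, IIY has expectation 0.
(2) A full measurement returns |100> with probability 1/2.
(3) The amplitude on |000> is sqrt(2)/2.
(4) The observable XII averages to 1.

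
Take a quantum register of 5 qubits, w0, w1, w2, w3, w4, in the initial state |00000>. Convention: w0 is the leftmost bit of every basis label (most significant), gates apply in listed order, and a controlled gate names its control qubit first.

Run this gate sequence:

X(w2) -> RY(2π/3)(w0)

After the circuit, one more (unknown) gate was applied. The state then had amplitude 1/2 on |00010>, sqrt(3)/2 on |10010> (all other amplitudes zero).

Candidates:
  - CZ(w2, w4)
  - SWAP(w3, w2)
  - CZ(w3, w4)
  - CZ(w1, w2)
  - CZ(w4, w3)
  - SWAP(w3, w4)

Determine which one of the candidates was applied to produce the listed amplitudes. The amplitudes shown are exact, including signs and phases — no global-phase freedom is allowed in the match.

It was SWAP(w3, w2) that produced the state shown.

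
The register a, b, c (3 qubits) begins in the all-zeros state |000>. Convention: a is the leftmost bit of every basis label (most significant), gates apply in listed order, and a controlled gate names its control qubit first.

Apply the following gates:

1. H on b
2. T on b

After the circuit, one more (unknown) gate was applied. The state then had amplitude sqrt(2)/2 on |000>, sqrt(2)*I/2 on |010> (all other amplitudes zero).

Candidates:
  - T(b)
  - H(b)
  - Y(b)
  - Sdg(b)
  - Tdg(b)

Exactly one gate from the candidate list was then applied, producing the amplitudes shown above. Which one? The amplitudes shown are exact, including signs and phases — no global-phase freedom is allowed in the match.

It was T(b) that produced the state shown.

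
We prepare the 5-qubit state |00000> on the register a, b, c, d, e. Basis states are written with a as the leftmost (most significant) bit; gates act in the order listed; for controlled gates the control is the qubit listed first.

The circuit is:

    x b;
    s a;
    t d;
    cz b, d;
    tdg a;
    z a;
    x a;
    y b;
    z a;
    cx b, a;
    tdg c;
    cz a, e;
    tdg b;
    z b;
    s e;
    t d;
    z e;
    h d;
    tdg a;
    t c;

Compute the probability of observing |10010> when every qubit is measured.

Outcome |10010> occurs with probability 1/2.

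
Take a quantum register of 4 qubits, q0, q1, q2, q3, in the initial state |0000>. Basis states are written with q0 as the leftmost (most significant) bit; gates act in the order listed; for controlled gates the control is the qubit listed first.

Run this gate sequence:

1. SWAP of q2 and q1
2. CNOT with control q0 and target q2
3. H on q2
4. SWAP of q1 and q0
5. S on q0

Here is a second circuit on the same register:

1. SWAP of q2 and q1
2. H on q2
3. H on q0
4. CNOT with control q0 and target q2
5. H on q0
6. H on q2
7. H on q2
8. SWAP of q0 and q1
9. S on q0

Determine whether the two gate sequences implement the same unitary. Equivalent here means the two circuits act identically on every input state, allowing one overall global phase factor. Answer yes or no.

No, they are not equivalent — no single phase factor reconciles the two unitaries.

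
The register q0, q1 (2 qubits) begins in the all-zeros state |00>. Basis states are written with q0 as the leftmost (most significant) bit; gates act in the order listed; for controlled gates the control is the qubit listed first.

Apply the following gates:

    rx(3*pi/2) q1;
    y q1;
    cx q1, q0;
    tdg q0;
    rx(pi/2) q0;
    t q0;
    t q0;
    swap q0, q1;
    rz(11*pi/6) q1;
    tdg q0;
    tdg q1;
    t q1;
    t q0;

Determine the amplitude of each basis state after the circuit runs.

The resulting statevector has amplitude exp(I*pi/12)/2 on |00>, -exp(11*I*pi/12)/2 on |01>, -exp(5*I*pi/6)/2 on |10>, exp(2*I*pi/3)/2 on |11>. Key observation: gates 10-13 undo each other exactly, leaving only the rest of the circuit to track.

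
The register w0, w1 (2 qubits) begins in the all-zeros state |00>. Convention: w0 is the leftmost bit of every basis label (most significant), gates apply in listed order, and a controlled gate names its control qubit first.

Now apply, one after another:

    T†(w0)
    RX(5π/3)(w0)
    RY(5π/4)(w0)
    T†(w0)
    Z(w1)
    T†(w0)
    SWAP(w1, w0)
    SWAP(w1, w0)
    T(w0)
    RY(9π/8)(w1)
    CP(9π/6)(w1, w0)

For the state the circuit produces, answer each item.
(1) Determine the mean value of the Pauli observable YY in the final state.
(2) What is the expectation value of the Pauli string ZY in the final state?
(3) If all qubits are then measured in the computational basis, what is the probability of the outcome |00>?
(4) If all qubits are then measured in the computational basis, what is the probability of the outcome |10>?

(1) The expectation value of YY is -sqrt(3)*exp(I*pi/4)*sin(7*pi/16)*cos(7*pi/16)/4 - sqrt(3)*I*exp(I*pi/4)*sin(7*pi/16)*cos(7*pi/16)/4 + sqrt(1/2 - sqrt(2)/4)*sqrt(sqrt(2)/4 + 1/2)*exp(-I*pi/4)*sin(7*pi/16)*cos(7*pi/16)/2 - I*sqrt(1/2 - sqrt(2)/4)*sqrt(sqrt(2)/4 + 1/2)*exp(I*pi/4)*sin(7*pi/16)*cos(7*pi/16)/2 + sqrt(1/2 - sqrt(2)/4)*sqrt(sqrt(2)/4 + 1/2)*exp(I*pi/4)*sin(7*pi/16)*cos(7*pi/16)/2 + I*sqrt(1/2 - sqrt(2)/4)*sqrt(sqrt(2)/4 + 1/2)*exp(-I*pi/4)*sin(7*pi/16)*cos(7*pi/16)/2 - sqrt(3)*exp(-I*pi/4)*sin(7*pi/16)*cos(7*pi/16)/4 + sqrt(3)*I*exp(-I*pi/4)*sin(7*pi/16)*cos(7*pi/16)/4. Key observation: steps 6-9 multiply out to the identity, so the circuit reduces to the remaining gates.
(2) In the final state, ZY has expectation (-4 - sqrt(2))*sqrt(2 - sqrt(2))/16.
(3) A full measurement returns |00> with probability (2 - sqrt(sqrt(2) + 2))*(4 - sqrt(2))/32.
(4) A full measurement returns |10> with probability (2 - sqrt(sqrt(2) + 2))*(sqrt(2) + 4)/32.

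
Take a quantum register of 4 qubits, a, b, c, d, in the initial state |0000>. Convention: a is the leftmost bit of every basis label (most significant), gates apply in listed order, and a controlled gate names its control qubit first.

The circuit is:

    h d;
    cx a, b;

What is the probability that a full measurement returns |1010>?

The probability of measuring |1010> is 0.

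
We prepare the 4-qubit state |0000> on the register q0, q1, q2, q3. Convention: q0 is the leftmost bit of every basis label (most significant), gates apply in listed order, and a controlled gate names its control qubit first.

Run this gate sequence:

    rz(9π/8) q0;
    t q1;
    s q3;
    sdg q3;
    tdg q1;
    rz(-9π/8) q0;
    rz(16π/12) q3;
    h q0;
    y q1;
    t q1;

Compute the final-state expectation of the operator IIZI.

The observable IIZI averages to 1.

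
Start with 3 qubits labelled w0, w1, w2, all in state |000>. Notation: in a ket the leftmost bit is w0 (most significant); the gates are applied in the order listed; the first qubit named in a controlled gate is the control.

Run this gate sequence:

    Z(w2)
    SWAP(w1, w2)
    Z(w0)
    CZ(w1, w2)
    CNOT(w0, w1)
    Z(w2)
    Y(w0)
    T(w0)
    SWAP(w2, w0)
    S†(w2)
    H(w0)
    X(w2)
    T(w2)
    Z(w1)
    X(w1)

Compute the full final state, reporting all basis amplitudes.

The final amplitudes are sqrt(2)*exp(I*pi/4)/2 on |010>, sqrt(2)*exp(I*pi/4)/2 on |110>, and 0 on every other basis state.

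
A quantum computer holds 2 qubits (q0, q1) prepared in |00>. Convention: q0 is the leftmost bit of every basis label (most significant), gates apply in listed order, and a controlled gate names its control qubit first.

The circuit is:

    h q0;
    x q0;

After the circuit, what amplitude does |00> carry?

The final state's coefficient on |00> equals sqrt(2)/2.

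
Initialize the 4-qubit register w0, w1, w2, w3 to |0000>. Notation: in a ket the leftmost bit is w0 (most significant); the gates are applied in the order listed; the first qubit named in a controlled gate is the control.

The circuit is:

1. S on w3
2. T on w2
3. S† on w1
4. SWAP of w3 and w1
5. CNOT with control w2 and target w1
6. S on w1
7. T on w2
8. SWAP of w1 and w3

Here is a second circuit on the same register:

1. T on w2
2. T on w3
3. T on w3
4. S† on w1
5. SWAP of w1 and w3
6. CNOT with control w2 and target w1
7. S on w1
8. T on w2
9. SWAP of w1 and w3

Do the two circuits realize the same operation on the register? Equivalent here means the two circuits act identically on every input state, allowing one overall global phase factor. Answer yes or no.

Yes, they are equivalent — the unitaries differ by at most a global phase.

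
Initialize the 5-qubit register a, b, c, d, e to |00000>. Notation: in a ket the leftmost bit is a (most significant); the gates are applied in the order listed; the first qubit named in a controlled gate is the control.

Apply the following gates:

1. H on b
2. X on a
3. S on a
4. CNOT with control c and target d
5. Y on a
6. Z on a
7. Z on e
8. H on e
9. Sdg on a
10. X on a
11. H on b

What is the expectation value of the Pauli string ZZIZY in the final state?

The observable ZZIZY averages to 0.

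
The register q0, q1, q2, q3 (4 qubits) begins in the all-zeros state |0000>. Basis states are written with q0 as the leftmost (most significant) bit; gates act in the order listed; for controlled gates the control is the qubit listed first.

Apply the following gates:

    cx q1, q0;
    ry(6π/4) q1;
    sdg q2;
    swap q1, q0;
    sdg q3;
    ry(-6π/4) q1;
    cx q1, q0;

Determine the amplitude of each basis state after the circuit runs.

The final amplitudes are 1/2 on |0000>, -1/2 on |0100>, -1/2 on |1000>, 1/2 on |1100>, and 0 on every other basis state.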